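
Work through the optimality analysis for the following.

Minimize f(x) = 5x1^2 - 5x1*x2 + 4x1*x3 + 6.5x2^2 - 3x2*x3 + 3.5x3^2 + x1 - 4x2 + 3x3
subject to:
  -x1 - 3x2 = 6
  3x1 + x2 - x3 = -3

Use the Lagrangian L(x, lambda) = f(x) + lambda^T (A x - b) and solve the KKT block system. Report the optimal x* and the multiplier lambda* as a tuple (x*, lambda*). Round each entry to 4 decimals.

Form the Lagrangian:
  L(x, lambda) = (1/2) x^T Q x + c^T x + lambda^T (A x - b)
Stationarity (grad_x L = 0): Q x + c + A^T lambda = 0.
Primal feasibility: A x = b.

This gives the KKT block system:
  [ Q   A^T ] [ x     ]   [-c ]
  [ A    0  ] [ lambda ] = [ b ]

Solving the linear system:
  x*      = (-0.7527, -1.7491, -1.0073)
  lambda* = (-7.2558, -1.8149)
  f(x*)   = 20.6559

x* = (-0.7527, -1.7491, -1.0073), lambda* = (-7.2558, -1.8149)


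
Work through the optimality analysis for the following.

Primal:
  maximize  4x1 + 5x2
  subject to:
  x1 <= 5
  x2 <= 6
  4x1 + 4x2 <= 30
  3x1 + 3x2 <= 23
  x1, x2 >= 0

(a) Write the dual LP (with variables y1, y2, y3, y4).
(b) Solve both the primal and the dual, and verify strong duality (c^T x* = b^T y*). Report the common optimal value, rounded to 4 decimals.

The standard primal-dual pair for 'max c^T x s.t. A x <= b, x >= 0' is:
  Dual:  min b^T y  s.t.  A^T y >= c,  y >= 0.

So the dual LP is:
  minimize  5y1 + 6y2 + 30y3 + 23y4
  subject to:
    y1 + 4y3 + 3y4 >= 4
    y2 + 4y3 + 3y4 >= 5
    y1, y2, y3, y4 >= 0

Solving the primal: x* = (1.5, 6).
  primal value c^T x* = 36.
Solving the dual: y* = (0, 1, 1, 0).
  dual value b^T y* = 36.
Strong duality: c^T x* = b^T y*. Confirmed.

36


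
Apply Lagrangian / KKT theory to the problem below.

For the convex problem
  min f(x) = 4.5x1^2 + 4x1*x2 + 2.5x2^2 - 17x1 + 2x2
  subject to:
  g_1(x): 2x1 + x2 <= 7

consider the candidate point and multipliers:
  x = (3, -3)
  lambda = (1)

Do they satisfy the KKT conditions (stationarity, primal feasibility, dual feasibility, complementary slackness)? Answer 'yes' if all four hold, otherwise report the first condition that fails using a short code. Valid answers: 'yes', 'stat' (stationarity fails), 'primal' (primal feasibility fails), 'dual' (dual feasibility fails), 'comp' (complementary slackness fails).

Gradient of f: grad f(x) = Q x + c = (-2, -1)
Constraint values g_i(x) = a_i^T x - b_i:
  g_1((3, -3)) = -4
Stationarity residual: grad f(x) + sum_i lambda_i a_i = (0, 0)
  -> stationarity OK
Primal feasibility (all g_i <= 0): OK
Dual feasibility (all lambda_i >= 0): OK
Complementary slackness (lambda_i * g_i(x) = 0 for all i): FAILS

Verdict: the first failing condition is complementary_slackness -> comp.

comp


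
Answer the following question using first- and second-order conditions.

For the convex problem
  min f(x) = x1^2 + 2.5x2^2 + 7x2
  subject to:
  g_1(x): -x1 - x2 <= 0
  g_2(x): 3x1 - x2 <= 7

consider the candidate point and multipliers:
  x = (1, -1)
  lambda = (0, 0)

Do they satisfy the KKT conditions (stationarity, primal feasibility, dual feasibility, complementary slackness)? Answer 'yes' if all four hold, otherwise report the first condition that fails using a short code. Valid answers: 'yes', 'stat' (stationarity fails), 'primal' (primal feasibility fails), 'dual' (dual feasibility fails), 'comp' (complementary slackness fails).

Gradient of f: grad f(x) = Q x + c = (2, 2)
Constraint values g_i(x) = a_i^T x - b_i:
  g_1((1, -1)) = 0
  g_2((1, -1)) = -3
Stationarity residual: grad f(x) + sum_i lambda_i a_i = (2, 2)
  -> stationarity FAILS
Primal feasibility (all g_i <= 0): OK
Dual feasibility (all lambda_i >= 0): OK
Complementary slackness (lambda_i * g_i(x) = 0 for all i): OK

Verdict: the first failing condition is stationarity -> stat.

stat


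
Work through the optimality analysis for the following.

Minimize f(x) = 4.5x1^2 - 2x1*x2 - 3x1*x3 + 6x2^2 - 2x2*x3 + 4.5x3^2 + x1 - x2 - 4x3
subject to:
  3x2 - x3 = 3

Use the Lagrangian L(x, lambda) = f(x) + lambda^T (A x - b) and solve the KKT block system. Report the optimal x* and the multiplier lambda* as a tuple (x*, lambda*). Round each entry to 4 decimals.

Form the Lagrangian:
  L(x, lambda) = (1/2) x^T Q x + c^T x + lambda^T (A x - b)
Stationarity (grad_x L = 0): Q x + c + A^T lambda = 0.
Primal feasibility: A x = b.

This gives the KKT block system:
  [ Q   A^T ] [ x     ]   [-c ]
  [ A    0  ] [ lambda ] = [ b ]

Solving the linear system:
  x*      = (0.2599, 1.1217, 0.3651)
  lambda* = (-3.7368)
  f(x*)   = 4.4441

x* = (0.2599, 1.1217, 0.3651), lambda* = (-3.7368)


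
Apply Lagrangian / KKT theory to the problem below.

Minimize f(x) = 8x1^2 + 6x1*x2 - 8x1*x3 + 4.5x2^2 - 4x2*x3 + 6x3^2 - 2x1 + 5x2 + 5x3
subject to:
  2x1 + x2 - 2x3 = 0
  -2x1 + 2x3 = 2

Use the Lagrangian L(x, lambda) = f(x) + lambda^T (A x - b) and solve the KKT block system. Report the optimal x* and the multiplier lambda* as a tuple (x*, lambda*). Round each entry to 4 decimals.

Form the Lagrangian:
  L(x, lambda) = (1/2) x^T Q x + c^T x + lambda^T (A x - b)
Stationarity (grad_x L = 0): Q x + c + A^T lambda = 0.
Primal feasibility: A x = b.

This gives the KKT block system:
  [ Q   A^T ] [ x     ]   [-c ]
  [ A    0  ] [ lambda ] = [ b ]

Solving the linear system:
  x*      = (-0.9167, 2, 0.0833)
  lambda* = (-17.1667, -19.8333)
  f(x*)   = 25.9583

x* = (-0.9167, 2, 0.0833), lambda* = (-17.1667, -19.8333)


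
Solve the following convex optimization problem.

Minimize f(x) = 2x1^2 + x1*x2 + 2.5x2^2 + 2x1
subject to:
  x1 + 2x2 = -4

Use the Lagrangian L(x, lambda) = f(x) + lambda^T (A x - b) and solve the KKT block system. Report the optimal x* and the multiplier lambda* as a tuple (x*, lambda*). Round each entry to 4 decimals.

Form the Lagrangian:
  L(x, lambda) = (1/2) x^T Q x + c^T x + lambda^T (A x - b)
Stationarity (grad_x L = 0): Q x + c + A^T lambda = 0.
Primal feasibility: A x = b.

This gives the KKT block system:
  [ Q   A^T ] [ x     ]   [-c ]
  [ A    0  ] [ lambda ] = [ b ]

Solving the linear system:
  x*      = (-1.1765, -1.4118)
  lambda* = (4.1176)
  f(x*)   = 7.0588

x* = (-1.1765, -1.4118), lambda* = (4.1176)


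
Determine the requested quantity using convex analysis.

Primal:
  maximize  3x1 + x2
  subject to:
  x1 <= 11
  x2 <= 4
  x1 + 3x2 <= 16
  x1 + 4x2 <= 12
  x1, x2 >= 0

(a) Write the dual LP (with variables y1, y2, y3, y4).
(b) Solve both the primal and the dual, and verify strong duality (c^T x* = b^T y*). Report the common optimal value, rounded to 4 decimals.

The standard primal-dual pair for 'max c^T x s.t. A x <= b, x >= 0' is:
  Dual:  min b^T y  s.t.  A^T y >= c,  y >= 0.

So the dual LP is:
  minimize  11y1 + 4y2 + 16y3 + 12y4
  subject to:
    y1 + y3 + y4 >= 3
    y2 + 3y3 + 4y4 >= 1
    y1, y2, y3, y4 >= 0

Solving the primal: x* = (11, 0.25).
  primal value c^T x* = 33.25.
Solving the dual: y* = (2.75, 0, 0, 0.25).
  dual value b^T y* = 33.25.
Strong duality: c^T x* = b^T y*. Confirmed.

33.25


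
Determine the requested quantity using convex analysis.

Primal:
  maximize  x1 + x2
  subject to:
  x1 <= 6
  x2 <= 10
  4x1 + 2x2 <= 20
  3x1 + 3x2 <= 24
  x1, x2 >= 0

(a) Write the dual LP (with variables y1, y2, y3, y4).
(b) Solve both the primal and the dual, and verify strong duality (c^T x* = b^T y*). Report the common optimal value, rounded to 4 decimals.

The standard primal-dual pair for 'max c^T x s.t. A x <= b, x >= 0' is:
  Dual:  min b^T y  s.t.  A^T y >= c,  y >= 0.

So the dual LP is:
  minimize  6y1 + 10y2 + 20y3 + 24y4
  subject to:
    y1 + 4y3 + 3y4 >= 1
    y2 + 2y3 + 3y4 >= 1
    y1, y2, y3, y4 >= 0

Solving the primal: x* = (2, 6).
  primal value c^T x* = 8.
Solving the dual: y* = (0, 0, 0, 0.3333).
  dual value b^T y* = 8.
Strong duality: c^T x* = b^T y*. Confirmed.

8


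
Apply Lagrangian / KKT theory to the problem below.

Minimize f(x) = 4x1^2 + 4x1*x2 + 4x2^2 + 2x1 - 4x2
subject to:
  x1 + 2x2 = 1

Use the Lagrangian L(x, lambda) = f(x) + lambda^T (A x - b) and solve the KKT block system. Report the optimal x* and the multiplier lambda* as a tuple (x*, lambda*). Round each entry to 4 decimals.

Form the Lagrangian:
  L(x, lambda) = (1/2) x^T Q x + c^T x + lambda^T (A x - b)
Stationarity (grad_x L = 0): Q x + c + A^T lambda = 0.
Primal feasibility: A x = b.

This gives the KKT block system:
  [ Q   A^T ] [ x     ]   [-c ]
  [ A    0  ] [ lambda ] = [ b ]

Solving the linear system:
  x*      = (-0.6667, 0.8333)
  lambda* = (0)
  f(x*)   = -2.3333

x* = (-0.6667, 0.8333), lambda* = (0)


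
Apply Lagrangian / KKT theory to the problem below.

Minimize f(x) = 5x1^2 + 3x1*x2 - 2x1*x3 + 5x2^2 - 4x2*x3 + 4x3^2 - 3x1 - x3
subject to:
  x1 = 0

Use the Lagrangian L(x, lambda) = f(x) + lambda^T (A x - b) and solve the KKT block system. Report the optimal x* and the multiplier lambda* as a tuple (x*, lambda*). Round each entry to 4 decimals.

Form the Lagrangian:
  L(x, lambda) = (1/2) x^T Q x + c^T x + lambda^T (A x - b)
Stationarity (grad_x L = 0): Q x + c + A^T lambda = 0.
Primal feasibility: A x = b.

This gives the KKT block system:
  [ Q   A^T ] [ x     ]   [-c ]
  [ A    0  ] [ lambda ] = [ b ]

Solving the linear system:
  x*      = (0, 0.0625, 0.1562)
  lambda* = (3.125)
  f(x*)   = -0.0781

x* = (0, 0.0625, 0.1562), lambda* = (3.125)


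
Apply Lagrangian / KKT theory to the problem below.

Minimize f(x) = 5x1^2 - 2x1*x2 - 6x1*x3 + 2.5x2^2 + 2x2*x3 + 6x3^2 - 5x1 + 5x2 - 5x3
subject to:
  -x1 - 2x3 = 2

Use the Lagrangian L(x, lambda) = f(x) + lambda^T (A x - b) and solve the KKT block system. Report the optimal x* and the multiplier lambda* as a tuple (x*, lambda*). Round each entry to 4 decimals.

Form the Lagrangian:
  L(x, lambda) = (1/2) x^T Q x + c^T x + lambda^T (A x - b)
Stationarity (grad_x L = 0): Q x + c + A^T lambda = 0.
Primal feasibility: A x = b.

This gives the KKT block system:
  [ Q   A^T ] [ x     ]   [-c ]
  [ A    0  ] [ lambda ] = [ b ]

Solving the linear system:
  x*      = (-0.657, -0.9942, -0.6715)
  lambda* = (-5.5523)
  f(x*)   = 6.3881

x* = (-0.657, -0.9942, -0.6715), lambda* = (-5.5523)


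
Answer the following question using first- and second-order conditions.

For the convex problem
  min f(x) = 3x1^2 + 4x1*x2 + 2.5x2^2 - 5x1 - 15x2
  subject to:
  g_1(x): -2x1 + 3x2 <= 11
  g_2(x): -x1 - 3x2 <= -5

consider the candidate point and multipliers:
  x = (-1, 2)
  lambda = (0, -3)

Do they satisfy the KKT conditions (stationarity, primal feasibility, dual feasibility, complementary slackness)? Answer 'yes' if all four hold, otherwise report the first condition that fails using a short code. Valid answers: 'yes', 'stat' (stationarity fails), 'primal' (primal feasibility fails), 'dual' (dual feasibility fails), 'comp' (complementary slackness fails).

Gradient of f: grad f(x) = Q x + c = (-3, -9)
Constraint values g_i(x) = a_i^T x - b_i:
  g_1((-1, 2)) = -3
  g_2((-1, 2)) = 0
Stationarity residual: grad f(x) + sum_i lambda_i a_i = (0, 0)
  -> stationarity OK
Primal feasibility (all g_i <= 0): OK
Dual feasibility (all lambda_i >= 0): FAILS
Complementary slackness (lambda_i * g_i(x) = 0 for all i): OK

Verdict: the first failing condition is dual_feasibility -> dual.

dual


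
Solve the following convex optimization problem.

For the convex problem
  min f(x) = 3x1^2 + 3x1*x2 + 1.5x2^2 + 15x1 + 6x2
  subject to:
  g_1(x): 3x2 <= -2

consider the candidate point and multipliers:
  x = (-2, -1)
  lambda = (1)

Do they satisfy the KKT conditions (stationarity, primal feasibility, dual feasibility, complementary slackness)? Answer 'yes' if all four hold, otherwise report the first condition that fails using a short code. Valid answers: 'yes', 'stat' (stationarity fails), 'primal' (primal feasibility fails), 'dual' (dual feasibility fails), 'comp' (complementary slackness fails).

Gradient of f: grad f(x) = Q x + c = (0, -3)
Constraint values g_i(x) = a_i^T x - b_i:
  g_1((-2, -1)) = -1
Stationarity residual: grad f(x) + sum_i lambda_i a_i = (0, 0)
  -> stationarity OK
Primal feasibility (all g_i <= 0): OK
Dual feasibility (all lambda_i >= 0): OK
Complementary slackness (lambda_i * g_i(x) = 0 for all i): FAILS

Verdict: the first failing condition is complementary_slackness -> comp.

comp


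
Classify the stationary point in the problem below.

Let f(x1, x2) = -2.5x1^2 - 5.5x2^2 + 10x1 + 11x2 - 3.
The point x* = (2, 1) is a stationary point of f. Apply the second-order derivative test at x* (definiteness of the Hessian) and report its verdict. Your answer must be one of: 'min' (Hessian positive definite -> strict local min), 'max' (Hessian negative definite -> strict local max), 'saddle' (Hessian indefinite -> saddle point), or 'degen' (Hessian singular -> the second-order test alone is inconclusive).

Compute the Hessian H = grad^2 f:
  H = [[-5, 0], [0, -11]]
Verify stationarity: grad f(x*) = H x* + g = (0, 0).
Eigenvalues of H: -11, -5.
Both eigenvalues < 0, so H is negative definite -> x* is a strict local max.

max


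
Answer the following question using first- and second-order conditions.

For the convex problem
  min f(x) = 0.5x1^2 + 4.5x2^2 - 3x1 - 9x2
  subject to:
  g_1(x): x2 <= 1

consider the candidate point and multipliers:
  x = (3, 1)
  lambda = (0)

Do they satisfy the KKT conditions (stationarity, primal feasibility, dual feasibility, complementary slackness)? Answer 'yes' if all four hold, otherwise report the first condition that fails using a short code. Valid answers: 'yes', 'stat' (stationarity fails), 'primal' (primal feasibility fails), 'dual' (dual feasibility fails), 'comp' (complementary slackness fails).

Gradient of f: grad f(x) = Q x + c = (0, 0)
Constraint values g_i(x) = a_i^T x - b_i:
  g_1((3, 1)) = 0
Stationarity residual: grad f(x) + sum_i lambda_i a_i = (0, 0)
  -> stationarity OK
Primal feasibility (all g_i <= 0): OK
Dual feasibility (all lambda_i >= 0): OK
Complementary slackness (lambda_i * g_i(x) = 0 for all i): OK

Verdict: yes, KKT holds.

yes


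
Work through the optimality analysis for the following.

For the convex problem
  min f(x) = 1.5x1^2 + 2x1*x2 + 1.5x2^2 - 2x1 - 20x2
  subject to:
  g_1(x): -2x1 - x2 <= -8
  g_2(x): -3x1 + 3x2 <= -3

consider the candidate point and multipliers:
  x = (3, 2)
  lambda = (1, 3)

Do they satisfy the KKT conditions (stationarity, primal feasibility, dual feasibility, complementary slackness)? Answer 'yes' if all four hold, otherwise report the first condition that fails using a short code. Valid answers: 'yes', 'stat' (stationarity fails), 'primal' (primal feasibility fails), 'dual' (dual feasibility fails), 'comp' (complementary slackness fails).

Gradient of f: grad f(x) = Q x + c = (11, -8)
Constraint values g_i(x) = a_i^T x - b_i:
  g_1((3, 2)) = 0
  g_2((3, 2)) = 0
Stationarity residual: grad f(x) + sum_i lambda_i a_i = (0, 0)
  -> stationarity OK
Primal feasibility (all g_i <= 0): OK
Dual feasibility (all lambda_i >= 0): OK
Complementary slackness (lambda_i * g_i(x) = 0 for all i): OK

Verdict: yes, KKT holds.

yes


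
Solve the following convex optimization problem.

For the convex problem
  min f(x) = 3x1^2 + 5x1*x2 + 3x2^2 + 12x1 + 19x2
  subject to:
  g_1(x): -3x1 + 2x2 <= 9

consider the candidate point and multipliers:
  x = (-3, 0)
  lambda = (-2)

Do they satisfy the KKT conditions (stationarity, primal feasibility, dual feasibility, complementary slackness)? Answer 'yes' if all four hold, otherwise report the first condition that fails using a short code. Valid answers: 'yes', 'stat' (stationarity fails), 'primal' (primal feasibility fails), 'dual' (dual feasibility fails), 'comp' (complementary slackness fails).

Gradient of f: grad f(x) = Q x + c = (-6, 4)
Constraint values g_i(x) = a_i^T x - b_i:
  g_1((-3, 0)) = 0
Stationarity residual: grad f(x) + sum_i lambda_i a_i = (0, 0)
  -> stationarity OK
Primal feasibility (all g_i <= 0): OK
Dual feasibility (all lambda_i >= 0): FAILS
Complementary slackness (lambda_i * g_i(x) = 0 for all i): OK

Verdict: the first failing condition is dual_feasibility -> dual.

dual


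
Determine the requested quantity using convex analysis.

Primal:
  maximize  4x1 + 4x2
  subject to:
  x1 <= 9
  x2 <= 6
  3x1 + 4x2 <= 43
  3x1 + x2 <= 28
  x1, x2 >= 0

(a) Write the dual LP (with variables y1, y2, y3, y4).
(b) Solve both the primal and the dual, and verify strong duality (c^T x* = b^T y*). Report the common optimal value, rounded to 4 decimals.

The standard primal-dual pair for 'max c^T x s.t. A x <= b, x >= 0' is:
  Dual:  min b^T y  s.t.  A^T y >= c,  y >= 0.

So the dual LP is:
  minimize  9y1 + 6y2 + 43y3 + 28y4
  subject to:
    y1 + 3y3 + 3y4 >= 4
    y2 + 4y3 + y4 >= 4
    y1, y2, y3, y4 >= 0

Solving the primal: x* = (7.6667, 5).
  primal value c^T x* = 50.6667.
Solving the dual: y* = (0, 0, 0.8889, 0.4444).
  dual value b^T y* = 50.6667.
Strong duality: c^T x* = b^T y*. Confirmed.

50.6667


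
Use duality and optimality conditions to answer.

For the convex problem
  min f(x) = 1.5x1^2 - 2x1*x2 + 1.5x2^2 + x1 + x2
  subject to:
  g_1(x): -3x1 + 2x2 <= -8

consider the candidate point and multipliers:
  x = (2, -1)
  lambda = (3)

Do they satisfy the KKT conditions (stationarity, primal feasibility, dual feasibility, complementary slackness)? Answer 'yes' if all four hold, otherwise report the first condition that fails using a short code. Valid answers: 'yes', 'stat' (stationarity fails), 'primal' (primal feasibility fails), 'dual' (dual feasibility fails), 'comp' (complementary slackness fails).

Gradient of f: grad f(x) = Q x + c = (9, -6)
Constraint values g_i(x) = a_i^T x - b_i:
  g_1((2, -1)) = 0
Stationarity residual: grad f(x) + sum_i lambda_i a_i = (0, 0)
  -> stationarity OK
Primal feasibility (all g_i <= 0): OK
Dual feasibility (all lambda_i >= 0): OK
Complementary slackness (lambda_i * g_i(x) = 0 for all i): OK

Verdict: yes, KKT holds.

yes


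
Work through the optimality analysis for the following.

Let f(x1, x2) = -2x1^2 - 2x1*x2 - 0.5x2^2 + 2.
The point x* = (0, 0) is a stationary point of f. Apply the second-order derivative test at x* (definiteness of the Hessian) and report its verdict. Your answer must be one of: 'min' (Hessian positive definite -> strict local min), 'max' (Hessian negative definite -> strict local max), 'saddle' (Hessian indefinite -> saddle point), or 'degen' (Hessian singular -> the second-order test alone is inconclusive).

Compute the Hessian H = grad^2 f:
  H = [[-4, -2], [-2, -1]]
Verify stationarity: grad f(x*) = H x* + g = (0, 0).
Eigenvalues of H: -5, 0.
H has a zero eigenvalue (singular; negative semidefinite but not definite), so H is neither positive definite, negative definite, nor indefinite. The second-order test alone is inconclusive -> degen.
(Indeed, f is constant along the null direction of H through x*, so x* is not a strict local extremum.)

degen


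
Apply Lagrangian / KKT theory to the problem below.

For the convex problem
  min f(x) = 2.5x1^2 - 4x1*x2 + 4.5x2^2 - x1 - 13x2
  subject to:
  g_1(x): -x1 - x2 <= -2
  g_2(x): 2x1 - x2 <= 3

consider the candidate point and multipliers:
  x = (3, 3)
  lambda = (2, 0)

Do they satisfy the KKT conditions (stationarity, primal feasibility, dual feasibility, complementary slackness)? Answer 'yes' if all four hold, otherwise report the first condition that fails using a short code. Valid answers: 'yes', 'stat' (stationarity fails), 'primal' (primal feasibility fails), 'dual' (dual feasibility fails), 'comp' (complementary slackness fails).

Gradient of f: grad f(x) = Q x + c = (2, 2)
Constraint values g_i(x) = a_i^T x - b_i:
  g_1((3, 3)) = -4
  g_2((3, 3)) = 0
Stationarity residual: grad f(x) + sum_i lambda_i a_i = (0, 0)
  -> stationarity OK
Primal feasibility (all g_i <= 0): OK
Dual feasibility (all lambda_i >= 0): OK
Complementary slackness (lambda_i * g_i(x) = 0 for all i): FAILS

Verdict: the first failing condition is complementary_slackness -> comp.

comp


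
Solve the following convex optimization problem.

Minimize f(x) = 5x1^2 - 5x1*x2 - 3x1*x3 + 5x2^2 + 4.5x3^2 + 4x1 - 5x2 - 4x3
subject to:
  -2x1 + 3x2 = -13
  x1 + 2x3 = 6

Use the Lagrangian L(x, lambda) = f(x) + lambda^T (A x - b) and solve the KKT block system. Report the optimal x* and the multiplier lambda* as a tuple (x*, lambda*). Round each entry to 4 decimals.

Form the Lagrangian:
  L(x, lambda) = (1/2) x^T Q x + c^T x + lambda^T (A x - b)
Stationarity (grad_x L = 0): Q x + c + A^T lambda = 0.
Primal feasibility: A x = b.

This gives the KKT block system:
  [ Q   A^T ] [ x     ]   [-c ]
  [ A    0  ] [ lambda ] = [ b ]

Solving the linear system:
  x*      = (2.0768, -2.9488, 1.9616)
  lambda* = (14.9574, -3.7122)
  f(x*)   = 115.9616

x* = (2.0768, -2.9488, 1.9616), lambda* = (14.9574, -3.7122)


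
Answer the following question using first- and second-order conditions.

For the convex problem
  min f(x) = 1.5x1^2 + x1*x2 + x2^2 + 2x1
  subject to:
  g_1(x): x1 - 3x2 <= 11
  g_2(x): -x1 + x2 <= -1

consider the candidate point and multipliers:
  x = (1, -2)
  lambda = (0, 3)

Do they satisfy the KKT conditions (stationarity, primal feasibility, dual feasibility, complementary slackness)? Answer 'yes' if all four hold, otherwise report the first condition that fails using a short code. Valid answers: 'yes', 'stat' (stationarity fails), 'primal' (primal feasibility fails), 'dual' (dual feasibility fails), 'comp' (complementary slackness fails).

Gradient of f: grad f(x) = Q x + c = (3, -3)
Constraint values g_i(x) = a_i^T x - b_i:
  g_1((1, -2)) = -4
  g_2((1, -2)) = -2
Stationarity residual: grad f(x) + sum_i lambda_i a_i = (0, 0)
  -> stationarity OK
Primal feasibility (all g_i <= 0): OK
Dual feasibility (all lambda_i >= 0): OK
Complementary slackness (lambda_i * g_i(x) = 0 for all i): FAILS

Verdict: the first failing condition is complementary_slackness -> comp.

comp


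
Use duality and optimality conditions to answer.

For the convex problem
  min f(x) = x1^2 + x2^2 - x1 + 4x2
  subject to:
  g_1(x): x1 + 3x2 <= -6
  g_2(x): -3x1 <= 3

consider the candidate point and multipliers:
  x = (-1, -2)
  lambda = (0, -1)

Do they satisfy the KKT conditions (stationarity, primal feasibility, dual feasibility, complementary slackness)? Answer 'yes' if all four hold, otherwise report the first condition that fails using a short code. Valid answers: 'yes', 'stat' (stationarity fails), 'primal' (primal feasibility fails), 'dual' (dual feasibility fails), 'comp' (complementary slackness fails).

Gradient of f: grad f(x) = Q x + c = (-3, 0)
Constraint values g_i(x) = a_i^T x - b_i:
  g_1((-1, -2)) = -1
  g_2((-1, -2)) = 0
Stationarity residual: grad f(x) + sum_i lambda_i a_i = (0, 0)
  -> stationarity OK
Primal feasibility (all g_i <= 0): OK
Dual feasibility (all lambda_i >= 0): FAILS
Complementary slackness (lambda_i * g_i(x) = 0 for all i): OK

Verdict: the first failing condition is dual_feasibility -> dual.

dual


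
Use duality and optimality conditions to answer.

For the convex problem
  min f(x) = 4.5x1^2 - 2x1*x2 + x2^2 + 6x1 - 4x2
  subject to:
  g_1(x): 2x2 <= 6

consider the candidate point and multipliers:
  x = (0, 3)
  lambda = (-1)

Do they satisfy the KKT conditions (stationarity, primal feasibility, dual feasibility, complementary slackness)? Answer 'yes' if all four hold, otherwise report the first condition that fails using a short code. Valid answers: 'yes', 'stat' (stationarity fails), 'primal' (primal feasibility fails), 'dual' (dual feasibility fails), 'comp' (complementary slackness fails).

Gradient of f: grad f(x) = Q x + c = (0, 2)
Constraint values g_i(x) = a_i^T x - b_i:
  g_1((0, 3)) = 0
Stationarity residual: grad f(x) + sum_i lambda_i a_i = (0, 0)
  -> stationarity OK
Primal feasibility (all g_i <= 0): OK
Dual feasibility (all lambda_i >= 0): FAILS
Complementary slackness (lambda_i * g_i(x) = 0 for all i): OK

Verdict: the first failing condition is dual_feasibility -> dual.

dual


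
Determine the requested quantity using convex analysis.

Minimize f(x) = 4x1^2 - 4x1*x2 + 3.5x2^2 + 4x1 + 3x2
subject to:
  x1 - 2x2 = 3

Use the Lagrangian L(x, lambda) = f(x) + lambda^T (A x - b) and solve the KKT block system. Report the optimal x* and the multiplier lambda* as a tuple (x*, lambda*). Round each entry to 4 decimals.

Form the Lagrangian:
  L(x, lambda) = (1/2) x^T Q x + c^T x + lambda^T (A x - b)
Stationarity (grad_x L = 0): Q x + c + A^T lambda = 0.
Primal feasibility: A x = b.

This gives the KKT block system:
  [ Q   A^T ] [ x     ]   [-c ]
  [ A    0  ] [ lambda ] = [ b ]

Solving the linear system:
  x*      = (-1.087, -2.0435)
  lambda* = (-3.4783)
  f(x*)   = -0.0217

x* = (-1.087, -2.0435), lambda* = (-3.4783)


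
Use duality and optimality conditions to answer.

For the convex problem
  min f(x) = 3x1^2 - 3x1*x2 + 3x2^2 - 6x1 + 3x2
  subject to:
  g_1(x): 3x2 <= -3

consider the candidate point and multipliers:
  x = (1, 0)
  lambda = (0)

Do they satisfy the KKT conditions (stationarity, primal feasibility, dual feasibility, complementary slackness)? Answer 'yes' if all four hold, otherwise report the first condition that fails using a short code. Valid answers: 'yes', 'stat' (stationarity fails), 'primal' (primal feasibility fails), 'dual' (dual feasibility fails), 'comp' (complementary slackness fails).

Gradient of f: grad f(x) = Q x + c = (0, 0)
Constraint values g_i(x) = a_i^T x - b_i:
  g_1((1, 0)) = 3
Stationarity residual: grad f(x) + sum_i lambda_i a_i = (0, 0)
  -> stationarity OK
Primal feasibility (all g_i <= 0): FAILS
Dual feasibility (all lambda_i >= 0): OK
Complementary slackness (lambda_i * g_i(x) = 0 for all i): OK

Verdict: the first failing condition is primal_feasibility -> primal.

primal


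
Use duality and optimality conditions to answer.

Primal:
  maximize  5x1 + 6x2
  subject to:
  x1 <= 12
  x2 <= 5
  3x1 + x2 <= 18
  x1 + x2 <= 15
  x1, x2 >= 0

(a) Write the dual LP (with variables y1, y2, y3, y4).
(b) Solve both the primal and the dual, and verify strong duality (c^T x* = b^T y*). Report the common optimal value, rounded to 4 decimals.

The standard primal-dual pair for 'max c^T x s.t. A x <= b, x >= 0' is:
  Dual:  min b^T y  s.t.  A^T y >= c,  y >= 0.

So the dual LP is:
  minimize  12y1 + 5y2 + 18y3 + 15y4
  subject to:
    y1 + 3y3 + y4 >= 5
    y2 + y3 + y4 >= 6
    y1, y2, y3, y4 >= 0

Solving the primal: x* = (4.3333, 5).
  primal value c^T x* = 51.6667.
Solving the dual: y* = (0, 4.3333, 1.6667, 0).
  dual value b^T y* = 51.6667.
Strong duality: c^T x* = b^T y*. Confirmed.

51.6667


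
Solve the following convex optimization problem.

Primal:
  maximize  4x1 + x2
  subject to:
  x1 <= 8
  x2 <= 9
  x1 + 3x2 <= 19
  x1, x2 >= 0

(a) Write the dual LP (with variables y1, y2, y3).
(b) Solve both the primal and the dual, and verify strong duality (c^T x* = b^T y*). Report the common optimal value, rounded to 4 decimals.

The standard primal-dual pair for 'max c^T x s.t. A x <= b, x >= 0' is:
  Dual:  min b^T y  s.t.  A^T y >= c,  y >= 0.

So the dual LP is:
  minimize  8y1 + 9y2 + 19y3
  subject to:
    y1 + y3 >= 4
    y2 + 3y3 >= 1
    y1, y2, y3 >= 0

Solving the primal: x* = (8, 3.6667).
  primal value c^T x* = 35.6667.
Solving the dual: y* = (3.6667, 0, 0.3333).
  dual value b^T y* = 35.6667.
Strong duality: c^T x* = b^T y*. Confirmed.

35.6667


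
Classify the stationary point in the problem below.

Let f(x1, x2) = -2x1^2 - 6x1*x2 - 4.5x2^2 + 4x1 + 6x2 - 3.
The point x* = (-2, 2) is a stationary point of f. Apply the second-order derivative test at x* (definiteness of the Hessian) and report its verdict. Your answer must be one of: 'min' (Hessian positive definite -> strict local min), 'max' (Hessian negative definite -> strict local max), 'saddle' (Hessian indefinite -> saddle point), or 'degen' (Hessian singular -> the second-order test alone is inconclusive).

Compute the Hessian H = grad^2 f:
  H = [[-4, -6], [-6, -9]]
Verify stationarity: grad f(x*) = H x* + g = (0, 0).
Eigenvalues of H: -13, 0.
H has a zero eigenvalue (singular; negative semidefinite but not definite), so H is neither positive definite, negative definite, nor indefinite. The second-order test alone is inconclusive -> degen.
(Indeed, f is constant along the null direction of H through x*, so x* is not a strict local extremum.)

degen


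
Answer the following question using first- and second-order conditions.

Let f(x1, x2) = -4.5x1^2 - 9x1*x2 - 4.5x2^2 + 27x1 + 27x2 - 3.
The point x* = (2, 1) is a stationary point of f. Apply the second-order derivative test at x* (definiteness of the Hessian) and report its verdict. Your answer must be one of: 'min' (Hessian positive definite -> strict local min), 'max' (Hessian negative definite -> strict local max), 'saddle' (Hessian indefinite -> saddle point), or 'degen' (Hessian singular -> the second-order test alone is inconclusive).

Compute the Hessian H = grad^2 f:
  H = [[-9, -9], [-9, -9]]
Verify stationarity: grad f(x*) = H x* + g = (0, 0).
Eigenvalues of H: -18, 0.
H has a zero eigenvalue (singular; negative semidefinite but not definite), so H is neither positive definite, negative definite, nor indefinite. The second-order test alone is inconclusive -> degen.
(Indeed, f is constant along the null direction of H through x*, so x* is not a strict local extremum.)

degen


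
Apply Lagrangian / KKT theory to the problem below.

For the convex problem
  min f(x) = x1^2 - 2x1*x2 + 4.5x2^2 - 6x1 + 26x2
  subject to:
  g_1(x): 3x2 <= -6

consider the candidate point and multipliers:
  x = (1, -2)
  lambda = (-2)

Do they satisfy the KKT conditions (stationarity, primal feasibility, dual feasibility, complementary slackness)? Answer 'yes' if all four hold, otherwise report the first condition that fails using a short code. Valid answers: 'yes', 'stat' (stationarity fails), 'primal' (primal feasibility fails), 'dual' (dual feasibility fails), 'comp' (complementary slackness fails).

Gradient of f: grad f(x) = Q x + c = (0, 6)
Constraint values g_i(x) = a_i^T x - b_i:
  g_1((1, -2)) = 0
Stationarity residual: grad f(x) + sum_i lambda_i a_i = (0, 0)
  -> stationarity OK
Primal feasibility (all g_i <= 0): OK
Dual feasibility (all lambda_i >= 0): FAILS
Complementary slackness (lambda_i * g_i(x) = 0 for all i): OK

Verdict: the first failing condition is dual_feasibility -> dual.

dual


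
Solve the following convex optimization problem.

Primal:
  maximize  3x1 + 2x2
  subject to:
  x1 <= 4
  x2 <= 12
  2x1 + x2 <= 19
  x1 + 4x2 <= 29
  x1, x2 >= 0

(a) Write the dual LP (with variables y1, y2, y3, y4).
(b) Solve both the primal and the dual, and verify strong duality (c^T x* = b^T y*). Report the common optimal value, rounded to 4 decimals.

The standard primal-dual pair for 'max c^T x s.t. A x <= b, x >= 0' is:
  Dual:  min b^T y  s.t.  A^T y >= c,  y >= 0.

So the dual LP is:
  minimize  4y1 + 12y2 + 19y3 + 29y4
  subject to:
    y1 + 2y3 + y4 >= 3
    y2 + y3 + 4y4 >= 2
    y1, y2, y3, y4 >= 0

Solving the primal: x* = (4, 6.25).
  primal value c^T x* = 24.5.
Solving the dual: y* = (2.5, 0, 0, 0.5).
  dual value b^T y* = 24.5.
Strong duality: c^T x* = b^T y*. Confirmed.

24.5


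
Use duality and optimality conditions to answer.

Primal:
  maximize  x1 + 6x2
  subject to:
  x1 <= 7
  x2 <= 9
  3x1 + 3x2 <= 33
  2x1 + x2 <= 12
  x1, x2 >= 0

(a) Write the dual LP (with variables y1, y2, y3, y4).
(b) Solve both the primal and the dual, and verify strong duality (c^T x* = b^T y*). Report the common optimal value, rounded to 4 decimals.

The standard primal-dual pair for 'max c^T x s.t. A x <= b, x >= 0' is:
  Dual:  min b^T y  s.t.  A^T y >= c,  y >= 0.

So the dual LP is:
  minimize  7y1 + 9y2 + 33y3 + 12y4
  subject to:
    y1 + 3y3 + 2y4 >= 1
    y2 + 3y3 + y4 >= 6
    y1, y2, y3, y4 >= 0

Solving the primal: x* = (1.5, 9).
  primal value c^T x* = 55.5.
Solving the dual: y* = (0, 5.5, 0, 0.5).
  dual value b^T y* = 55.5.
Strong duality: c^T x* = b^T y*. Confirmed.

55.5


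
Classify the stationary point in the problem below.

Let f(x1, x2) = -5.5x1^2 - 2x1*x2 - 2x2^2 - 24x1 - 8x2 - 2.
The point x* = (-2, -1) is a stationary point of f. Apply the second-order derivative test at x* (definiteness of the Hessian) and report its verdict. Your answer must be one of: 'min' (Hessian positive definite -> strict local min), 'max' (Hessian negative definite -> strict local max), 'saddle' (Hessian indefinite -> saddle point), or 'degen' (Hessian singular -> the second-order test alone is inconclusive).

Compute the Hessian H = grad^2 f:
  H = [[-11, -2], [-2, -4]]
Verify stationarity: grad f(x*) = H x* + g = (0, 0).
Eigenvalues of H: -11.5311, -3.4689.
Both eigenvalues < 0, so H is negative definite -> x* is a strict local max.

max


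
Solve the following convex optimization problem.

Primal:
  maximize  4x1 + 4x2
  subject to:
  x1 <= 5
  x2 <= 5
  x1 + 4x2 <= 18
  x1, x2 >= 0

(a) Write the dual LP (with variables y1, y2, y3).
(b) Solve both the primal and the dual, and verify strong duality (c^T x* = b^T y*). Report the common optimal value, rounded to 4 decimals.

The standard primal-dual pair for 'max c^T x s.t. A x <= b, x >= 0' is:
  Dual:  min b^T y  s.t.  A^T y >= c,  y >= 0.

So the dual LP is:
  minimize  5y1 + 5y2 + 18y3
  subject to:
    y1 + y3 >= 4
    y2 + 4y3 >= 4
    y1, y2, y3 >= 0

Solving the primal: x* = (5, 3.25).
  primal value c^T x* = 33.
Solving the dual: y* = (3, 0, 1).
  dual value b^T y* = 33.
Strong duality: c^T x* = b^T y*. Confirmed.

33


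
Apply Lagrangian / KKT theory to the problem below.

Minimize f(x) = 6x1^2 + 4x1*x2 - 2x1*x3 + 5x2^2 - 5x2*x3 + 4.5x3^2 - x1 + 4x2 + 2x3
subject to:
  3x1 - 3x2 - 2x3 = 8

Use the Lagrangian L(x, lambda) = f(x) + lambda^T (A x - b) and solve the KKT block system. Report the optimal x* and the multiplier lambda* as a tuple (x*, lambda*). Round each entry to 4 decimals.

Form the Lagrangian:
  L(x, lambda) = (1/2) x^T Q x + c^T x + lambda^T (A x - b)
Stationarity (grad_x L = 0): Q x + c + A^T lambda = 0.
Primal feasibility: A x = b.

This gives the KKT block system:
  [ Q   A^T ] [ x     ]   [-c ]
  [ A    0  ] [ lambda ] = [ b ]

Solving the linear system:
  x*      = (0.5741, -1.3942, -1.0475)
  lambda* = (-0.8026)
  f(x*)   = -0.9127

x* = (0.5741, -1.3942, -1.0475), lambda* = (-0.8026)


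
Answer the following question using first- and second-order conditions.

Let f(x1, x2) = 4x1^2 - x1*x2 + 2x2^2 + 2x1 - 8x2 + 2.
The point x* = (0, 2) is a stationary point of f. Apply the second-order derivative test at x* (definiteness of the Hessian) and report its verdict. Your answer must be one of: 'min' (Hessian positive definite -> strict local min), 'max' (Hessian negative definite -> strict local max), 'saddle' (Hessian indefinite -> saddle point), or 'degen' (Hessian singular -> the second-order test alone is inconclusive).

Compute the Hessian H = grad^2 f:
  H = [[8, -1], [-1, 4]]
Verify stationarity: grad f(x*) = H x* + g = (0, 0).
Eigenvalues of H: 3.7639, 8.2361.
Both eigenvalues > 0, so H is positive definite -> x* is a strict local min.

min


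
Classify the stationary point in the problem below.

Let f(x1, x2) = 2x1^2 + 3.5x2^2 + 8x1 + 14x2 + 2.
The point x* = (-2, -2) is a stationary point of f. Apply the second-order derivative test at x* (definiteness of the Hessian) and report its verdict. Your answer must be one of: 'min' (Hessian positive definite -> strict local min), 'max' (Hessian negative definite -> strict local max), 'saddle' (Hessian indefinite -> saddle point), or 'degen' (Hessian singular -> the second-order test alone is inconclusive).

Compute the Hessian H = grad^2 f:
  H = [[4, 0], [0, 7]]
Verify stationarity: grad f(x*) = H x* + g = (0, 0).
Eigenvalues of H: 4, 7.
Both eigenvalues > 0, so H is positive definite -> x* is a strict local min.

min


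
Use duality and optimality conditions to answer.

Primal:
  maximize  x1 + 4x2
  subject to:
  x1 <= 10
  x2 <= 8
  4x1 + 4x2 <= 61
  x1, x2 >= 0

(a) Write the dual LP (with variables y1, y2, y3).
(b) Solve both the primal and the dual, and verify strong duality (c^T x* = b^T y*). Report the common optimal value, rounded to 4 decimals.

The standard primal-dual pair for 'max c^T x s.t. A x <= b, x >= 0' is:
  Dual:  min b^T y  s.t.  A^T y >= c,  y >= 0.

So the dual LP is:
  minimize  10y1 + 8y2 + 61y3
  subject to:
    y1 + 4y3 >= 1
    y2 + 4y3 >= 4
    y1, y2, y3 >= 0

Solving the primal: x* = (7.25, 8).
  primal value c^T x* = 39.25.
Solving the dual: y* = (0, 3, 0.25).
  dual value b^T y* = 39.25.
Strong duality: c^T x* = b^T y*. Confirmed.

39.25


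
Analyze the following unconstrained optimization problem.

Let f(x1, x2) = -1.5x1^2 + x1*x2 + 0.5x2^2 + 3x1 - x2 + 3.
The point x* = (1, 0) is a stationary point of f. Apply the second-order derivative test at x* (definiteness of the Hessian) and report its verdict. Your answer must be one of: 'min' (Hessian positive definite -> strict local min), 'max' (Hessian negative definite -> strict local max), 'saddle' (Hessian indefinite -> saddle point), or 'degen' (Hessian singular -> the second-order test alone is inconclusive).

Compute the Hessian H = grad^2 f:
  H = [[-3, 1], [1, 1]]
Verify stationarity: grad f(x*) = H x* + g = (0, 0).
Eigenvalues of H: -3.2361, 1.2361.
Eigenvalues have mixed signs, so H is indefinite -> x* is a saddle point.

saddle


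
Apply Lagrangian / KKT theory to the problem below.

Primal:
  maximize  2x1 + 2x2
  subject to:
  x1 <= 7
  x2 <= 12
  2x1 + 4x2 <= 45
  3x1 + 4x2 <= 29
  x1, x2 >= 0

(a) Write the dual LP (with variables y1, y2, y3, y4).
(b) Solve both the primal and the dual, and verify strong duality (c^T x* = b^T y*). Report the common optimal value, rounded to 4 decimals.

The standard primal-dual pair for 'max c^T x s.t. A x <= b, x >= 0' is:
  Dual:  min b^T y  s.t.  A^T y >= c,  y >= 0.

So the dual LP is:
  minimize  7y1 + 12y2 + 45y3 + 29y4
  subject to:
    y1 + 2y3 + 3y4 >= 2
    y2 + 4y3 + 4y4 >= 2
    y1, y2, y3, y4 >= 0

Solving the primal: x* = (7, 2).
  primal value c^T x* = 18.
Solving the dual: y* = (0.5, 0, 0, 0.5).
  dual value b^T y* = 18.
Strong duality: c^T x* = b^T y*. Confirmed.

18


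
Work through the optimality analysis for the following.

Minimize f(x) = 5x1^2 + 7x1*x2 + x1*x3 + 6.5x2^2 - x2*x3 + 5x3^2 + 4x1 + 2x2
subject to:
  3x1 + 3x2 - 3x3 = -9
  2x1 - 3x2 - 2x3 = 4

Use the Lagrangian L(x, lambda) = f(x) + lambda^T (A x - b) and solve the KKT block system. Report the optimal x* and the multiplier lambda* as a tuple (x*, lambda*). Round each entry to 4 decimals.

Form the Lagrangian:
  L(x, lambda) = (1/2) x^T Q x + c^T x + lambda^T (A x - b)
Stationarity (grad_x L = 0): Q x + c + A^T lambda = 0.
Primal feasibility: A x = b.

This gives the KKT block system:
  [ Q   A^T ] [ x     ]   [-c ]
  [ A    0  ] [ lambda ] = [ b ]

Solving the linear system:
  x*      = (-0.1364, -2, 0.8636)
  lambda* = (5.5424, -3.0636)
  f(x*)   = 28.7955

x* = (-0.1364, -2, 0.8636), lambda* = (5.5424, -3.0636)


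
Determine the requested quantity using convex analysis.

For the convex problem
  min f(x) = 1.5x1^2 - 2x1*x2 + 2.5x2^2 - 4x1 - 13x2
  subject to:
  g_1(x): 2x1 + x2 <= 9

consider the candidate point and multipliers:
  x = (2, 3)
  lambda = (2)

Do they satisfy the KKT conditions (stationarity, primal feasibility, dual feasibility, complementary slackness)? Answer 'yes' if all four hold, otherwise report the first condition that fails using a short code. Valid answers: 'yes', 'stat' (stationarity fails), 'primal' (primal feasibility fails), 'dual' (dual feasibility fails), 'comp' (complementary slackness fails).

Gradient of f: grad f(x) = Q x + c = (-4, -2)
Constraint values g_i(x) = a_i^T x - b_i:
  g_1((2, 3)) = -2
Stationarity residual: grad f(x) + sum_i lambda_i a_i = (0, 0)
  -> stationarity OK
Primal feasibility (all g_i <= 0): OK
Dual feasibility (all lambda_i >= 0): OK
Complementary slackness (lambda_i * g_i(x) = 0 for all i): FAILS

Verdict: the first failing condition is complementary_slackness -> comp.

comp


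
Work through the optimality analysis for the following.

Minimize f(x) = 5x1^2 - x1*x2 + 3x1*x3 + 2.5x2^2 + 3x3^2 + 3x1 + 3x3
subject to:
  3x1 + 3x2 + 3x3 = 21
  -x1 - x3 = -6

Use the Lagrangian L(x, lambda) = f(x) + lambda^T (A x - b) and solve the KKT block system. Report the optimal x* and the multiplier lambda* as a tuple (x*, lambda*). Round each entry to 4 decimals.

Form the Lagrangian:
  L(x, lambda) = (1/2) x^T Q x + c^T x + lambda^T (A x - b)
Stationarity (grad_x L = 0): Q x + c + A^T lambda = 0.
Primal feasibility: A x = b.

This gives the KKT block system:
  [ Q   A^T ] [ x     ]   [-c ]
  [ A    0  ] [ lambda ] = [ b ]

Solving the linear system:
  x*      = (1.9, 1, 4.1)
  lambda* = (-1.0333, 30.2)
  f(x*)   = 110.45

x* = (1.9, 1, 4.1), lambda* = (-1.0333, 30.2)
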